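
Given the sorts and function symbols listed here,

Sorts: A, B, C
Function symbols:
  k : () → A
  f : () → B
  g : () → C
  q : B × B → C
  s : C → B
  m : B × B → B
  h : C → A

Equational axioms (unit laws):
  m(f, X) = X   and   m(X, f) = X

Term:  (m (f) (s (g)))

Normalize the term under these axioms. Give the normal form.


1. (m (f) (s (g)))  →  (s (g))

normal form = (s (g))


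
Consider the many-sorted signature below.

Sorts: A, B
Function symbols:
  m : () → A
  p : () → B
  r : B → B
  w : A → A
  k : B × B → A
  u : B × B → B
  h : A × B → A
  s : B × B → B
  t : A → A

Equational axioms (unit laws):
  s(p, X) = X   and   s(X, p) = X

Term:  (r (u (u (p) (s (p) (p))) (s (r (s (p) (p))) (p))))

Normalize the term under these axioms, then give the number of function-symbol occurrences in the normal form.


1. (r (u (u (p) (s (p) (p))) (s (r (s (p) (p))) (p))))  →  (r (u (u (p) (p)) (s (r (s (p) (p))) (p))))
2. (r (u (u (p) (p)) (s (r (s (p) (p))) (p))))  →  (r (u (u (p) (p)) (r (s (p) (p)))))
3. (r (u (u (p) (p)) (r (s (p) (p)))))  →  (r (u (u (p) (p)) (r (p))))
normal form: (r (u (u (p) (p)) (r (p))))

size = 7


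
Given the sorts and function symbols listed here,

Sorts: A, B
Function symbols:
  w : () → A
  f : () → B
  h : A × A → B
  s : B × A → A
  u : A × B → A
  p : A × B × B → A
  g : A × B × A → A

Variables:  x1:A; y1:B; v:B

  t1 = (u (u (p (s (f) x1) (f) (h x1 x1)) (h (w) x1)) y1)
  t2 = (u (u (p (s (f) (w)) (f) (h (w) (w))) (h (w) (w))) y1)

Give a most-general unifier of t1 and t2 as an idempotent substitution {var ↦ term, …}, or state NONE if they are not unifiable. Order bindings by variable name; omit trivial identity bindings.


{x1 ↦ (w)}


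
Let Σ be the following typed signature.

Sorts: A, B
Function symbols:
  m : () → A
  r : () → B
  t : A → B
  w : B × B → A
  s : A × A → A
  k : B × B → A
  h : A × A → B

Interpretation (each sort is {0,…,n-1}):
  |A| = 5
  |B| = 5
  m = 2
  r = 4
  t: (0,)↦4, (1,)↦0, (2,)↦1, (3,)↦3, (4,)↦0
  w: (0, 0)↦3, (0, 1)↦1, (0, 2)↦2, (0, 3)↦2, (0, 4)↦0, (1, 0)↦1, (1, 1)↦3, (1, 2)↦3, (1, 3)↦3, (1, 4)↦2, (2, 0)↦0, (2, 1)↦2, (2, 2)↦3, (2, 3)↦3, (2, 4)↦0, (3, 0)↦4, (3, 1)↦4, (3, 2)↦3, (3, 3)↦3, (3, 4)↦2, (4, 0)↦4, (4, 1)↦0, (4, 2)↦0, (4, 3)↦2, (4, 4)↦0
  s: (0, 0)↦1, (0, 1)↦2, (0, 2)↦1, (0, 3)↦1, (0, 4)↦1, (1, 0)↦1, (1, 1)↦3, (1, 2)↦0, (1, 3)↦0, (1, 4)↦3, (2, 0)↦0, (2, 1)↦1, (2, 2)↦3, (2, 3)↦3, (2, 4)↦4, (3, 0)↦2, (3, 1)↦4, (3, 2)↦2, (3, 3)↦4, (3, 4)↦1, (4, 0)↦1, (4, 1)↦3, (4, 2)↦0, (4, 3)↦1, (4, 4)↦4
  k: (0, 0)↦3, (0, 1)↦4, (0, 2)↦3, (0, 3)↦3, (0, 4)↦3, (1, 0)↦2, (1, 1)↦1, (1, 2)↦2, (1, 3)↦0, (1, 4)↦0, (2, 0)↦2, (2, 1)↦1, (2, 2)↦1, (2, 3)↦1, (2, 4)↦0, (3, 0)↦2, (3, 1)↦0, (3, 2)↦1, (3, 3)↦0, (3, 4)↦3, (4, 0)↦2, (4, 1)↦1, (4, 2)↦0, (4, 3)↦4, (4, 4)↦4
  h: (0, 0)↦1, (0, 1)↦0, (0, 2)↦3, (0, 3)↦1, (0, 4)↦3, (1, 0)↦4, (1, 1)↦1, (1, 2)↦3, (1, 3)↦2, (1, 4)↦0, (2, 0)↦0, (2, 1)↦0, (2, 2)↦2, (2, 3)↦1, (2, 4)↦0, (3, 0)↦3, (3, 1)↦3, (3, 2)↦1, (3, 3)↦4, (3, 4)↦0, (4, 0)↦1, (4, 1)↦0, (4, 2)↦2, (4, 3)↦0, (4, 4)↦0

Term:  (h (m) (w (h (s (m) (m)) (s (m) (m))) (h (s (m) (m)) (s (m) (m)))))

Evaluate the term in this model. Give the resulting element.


  m = 2
  m = 2
  m = 2
  (s (m) (m)) = s(2, 2) = 3
  m = 2
  m = 2
  (s (m) (m)) = s(2, 2) = 3
  (h (s (m) (m)) (s (m) (m))) = h(3, 3) = 4
  m = 2
  m = 2
  (s (m) (m)) = s(2, 2) = 3
  m = 2
  m = 2
  (s (m) (m)) = s(2, 2) = 3
  (h (s (m) (m)) (s (m) (m))) = h(3, 3) = 4
  (w (h (s (m) (m)) (s (m) (m))) (h (s (m) (m)) (s (m) (m)))) = w(4, 4) = 0
  (h (m) (w (h (s (m) (m)) (s (m) (m))) (h (s (m) (m)) (s (m) (m))))) = h(2, 0) = 0

value = 0


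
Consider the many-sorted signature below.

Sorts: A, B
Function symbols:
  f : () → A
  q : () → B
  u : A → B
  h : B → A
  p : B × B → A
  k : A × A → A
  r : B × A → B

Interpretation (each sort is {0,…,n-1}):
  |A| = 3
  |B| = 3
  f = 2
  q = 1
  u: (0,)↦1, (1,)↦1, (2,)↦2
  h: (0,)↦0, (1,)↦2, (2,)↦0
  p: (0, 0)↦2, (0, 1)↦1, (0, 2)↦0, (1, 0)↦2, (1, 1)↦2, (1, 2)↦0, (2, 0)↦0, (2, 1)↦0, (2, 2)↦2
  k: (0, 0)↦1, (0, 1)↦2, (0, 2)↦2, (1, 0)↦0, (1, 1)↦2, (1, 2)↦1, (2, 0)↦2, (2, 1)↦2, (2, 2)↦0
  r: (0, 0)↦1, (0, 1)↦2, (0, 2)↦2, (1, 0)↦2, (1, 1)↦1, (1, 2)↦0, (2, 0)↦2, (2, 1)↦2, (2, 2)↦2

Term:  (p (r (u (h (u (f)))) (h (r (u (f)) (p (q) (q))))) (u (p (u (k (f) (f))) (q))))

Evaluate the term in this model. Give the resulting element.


value = 2

  f = 2
  (u (f)) = u(2,) = 2
  (h (u (f))) = h(2,) = 0
  (u (h (u (f)))) = u(0,) = 1
  f = 2
  (u (f)) = u(2,) = 2
  q = 1
  q = 1
  (p (q) (q)) = p(1, 1) = 2
  (r (u (f)) (p (q) (q))) = r(2, 2) = 2
  (h (r (u (f)) (p (q) (q)))) = h(2,) = 0
  (r (u (h (u (f)))) (h (r (u (f)) (p (q) (q))))) = r(1, 0) = 2
  f = 2
  f = 2
  (k (f) (f)) = k(2, 2) = 0
  (u (k (f) (f))) = u(0,) = 1
  q = 1
  (p (u (k (f) (f))) (q)) = p(1, 1) = 2
  (u (p (u (k (f) (f))) (q))) = u(2,) = 2
  (p (r (u (h (u (f)))) (h (r (u (f)) (p (q) (q))))) (u (p (u (k (f) (f))) (q)))) = p(2, 2) = 2


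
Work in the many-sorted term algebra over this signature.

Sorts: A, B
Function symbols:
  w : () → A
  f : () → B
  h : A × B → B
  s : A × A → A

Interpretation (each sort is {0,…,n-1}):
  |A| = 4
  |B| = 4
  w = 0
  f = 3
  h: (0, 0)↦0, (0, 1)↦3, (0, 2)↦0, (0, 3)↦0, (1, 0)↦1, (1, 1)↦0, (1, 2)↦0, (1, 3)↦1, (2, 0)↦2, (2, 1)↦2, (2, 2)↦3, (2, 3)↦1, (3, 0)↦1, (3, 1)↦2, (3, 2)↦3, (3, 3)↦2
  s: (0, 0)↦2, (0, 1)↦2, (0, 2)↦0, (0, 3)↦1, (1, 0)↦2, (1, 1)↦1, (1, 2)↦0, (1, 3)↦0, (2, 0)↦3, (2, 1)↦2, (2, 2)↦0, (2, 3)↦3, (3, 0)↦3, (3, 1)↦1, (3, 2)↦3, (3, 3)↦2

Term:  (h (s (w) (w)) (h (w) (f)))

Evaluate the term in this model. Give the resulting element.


value = 2

  w = 0
  w = 0
  (s (w) (w)) = s(0, 0) = 2
  w = 0
  f = 3
  (h (w) (f)) = h(0, 3) = 0
  (h (s (w) (w)) (h (w) (f))) = h(2, 0) = 2


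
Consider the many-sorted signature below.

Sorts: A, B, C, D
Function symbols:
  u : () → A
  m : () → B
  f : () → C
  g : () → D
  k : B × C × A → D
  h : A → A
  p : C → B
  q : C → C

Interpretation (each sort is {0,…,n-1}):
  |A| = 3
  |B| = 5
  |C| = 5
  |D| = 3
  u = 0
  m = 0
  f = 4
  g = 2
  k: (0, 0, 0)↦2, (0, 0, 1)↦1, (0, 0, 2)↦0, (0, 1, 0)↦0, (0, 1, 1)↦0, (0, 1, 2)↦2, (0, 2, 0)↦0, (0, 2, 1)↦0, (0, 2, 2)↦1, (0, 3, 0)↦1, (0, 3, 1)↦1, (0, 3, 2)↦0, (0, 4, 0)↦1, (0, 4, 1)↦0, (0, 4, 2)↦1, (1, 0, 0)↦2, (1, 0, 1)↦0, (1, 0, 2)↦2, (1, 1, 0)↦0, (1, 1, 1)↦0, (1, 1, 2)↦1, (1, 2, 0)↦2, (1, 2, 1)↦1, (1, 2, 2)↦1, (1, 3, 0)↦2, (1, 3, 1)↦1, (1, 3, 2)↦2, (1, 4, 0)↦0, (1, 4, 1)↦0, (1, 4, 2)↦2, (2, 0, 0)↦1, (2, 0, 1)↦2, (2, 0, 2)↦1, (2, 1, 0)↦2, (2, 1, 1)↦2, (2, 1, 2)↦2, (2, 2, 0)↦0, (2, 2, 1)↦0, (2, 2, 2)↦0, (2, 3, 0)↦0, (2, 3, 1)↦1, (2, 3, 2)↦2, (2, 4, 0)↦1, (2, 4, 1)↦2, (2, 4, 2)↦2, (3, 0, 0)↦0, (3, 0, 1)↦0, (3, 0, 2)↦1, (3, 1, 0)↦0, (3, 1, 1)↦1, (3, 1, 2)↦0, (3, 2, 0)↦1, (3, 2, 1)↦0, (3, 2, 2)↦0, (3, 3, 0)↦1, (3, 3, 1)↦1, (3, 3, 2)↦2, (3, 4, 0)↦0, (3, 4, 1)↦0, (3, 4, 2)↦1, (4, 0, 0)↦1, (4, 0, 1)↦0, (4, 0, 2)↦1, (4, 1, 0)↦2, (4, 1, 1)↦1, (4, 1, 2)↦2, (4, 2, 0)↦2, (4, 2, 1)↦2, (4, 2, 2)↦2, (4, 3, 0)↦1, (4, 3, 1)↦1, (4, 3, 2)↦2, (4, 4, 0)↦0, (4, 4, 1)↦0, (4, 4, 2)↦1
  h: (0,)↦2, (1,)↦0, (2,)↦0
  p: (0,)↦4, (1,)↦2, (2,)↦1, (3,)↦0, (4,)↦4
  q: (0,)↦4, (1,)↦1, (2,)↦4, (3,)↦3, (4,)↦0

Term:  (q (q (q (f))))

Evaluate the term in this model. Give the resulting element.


  f = 4
  (q (f)) = q(4,) = 0
  (q (q (f))) = q(0,) = 4
  (q (q (q (f)))) = q(4,) = 0

value = 0


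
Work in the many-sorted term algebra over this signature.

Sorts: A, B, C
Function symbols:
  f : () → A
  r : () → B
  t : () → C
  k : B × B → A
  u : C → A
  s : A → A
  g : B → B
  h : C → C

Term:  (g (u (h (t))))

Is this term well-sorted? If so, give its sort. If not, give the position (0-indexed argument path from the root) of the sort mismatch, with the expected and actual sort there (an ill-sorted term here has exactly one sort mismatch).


      (t) : C
    (h (t)) : C
  (u (h (t))) : A
(g (u (h (t)))) : ✗ arg 0 at [0] has sort A, expected B

ill-sorted at position [0]: expected B, got A


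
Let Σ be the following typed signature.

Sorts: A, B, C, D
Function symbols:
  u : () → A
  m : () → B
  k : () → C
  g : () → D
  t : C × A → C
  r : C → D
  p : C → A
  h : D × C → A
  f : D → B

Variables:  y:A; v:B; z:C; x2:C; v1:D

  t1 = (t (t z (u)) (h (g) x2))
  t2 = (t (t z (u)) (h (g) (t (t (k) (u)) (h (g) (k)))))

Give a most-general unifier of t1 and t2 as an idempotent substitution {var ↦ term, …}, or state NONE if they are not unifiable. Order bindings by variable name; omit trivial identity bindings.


{x2 ↦ (t (t (k) (u)) (h (g) (k)))}


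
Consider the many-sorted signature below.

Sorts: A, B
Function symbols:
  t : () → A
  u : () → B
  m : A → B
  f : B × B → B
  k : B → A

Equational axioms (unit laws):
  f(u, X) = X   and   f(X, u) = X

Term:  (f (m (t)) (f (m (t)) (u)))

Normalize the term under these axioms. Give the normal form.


1. (f (m (t)) (f (m (t)) (u)))  →  (f (m (t)) (m (t)))

normal form = (f (m (t)) (m (t)))


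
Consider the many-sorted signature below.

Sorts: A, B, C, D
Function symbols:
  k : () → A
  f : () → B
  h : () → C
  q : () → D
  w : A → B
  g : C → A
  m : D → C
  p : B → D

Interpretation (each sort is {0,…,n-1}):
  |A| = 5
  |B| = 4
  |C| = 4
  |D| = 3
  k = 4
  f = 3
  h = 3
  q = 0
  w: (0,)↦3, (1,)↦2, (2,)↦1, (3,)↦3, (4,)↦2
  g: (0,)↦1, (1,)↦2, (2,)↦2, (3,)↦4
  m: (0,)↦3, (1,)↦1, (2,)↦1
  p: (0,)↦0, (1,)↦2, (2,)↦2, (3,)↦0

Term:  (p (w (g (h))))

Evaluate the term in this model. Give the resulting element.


  h = 3
  (g (h)) = g(3,) = 4
  (w (g (h))) = w(4,) = 2
  (p (w (g (h)))) = p(2,) = 2

value = 2


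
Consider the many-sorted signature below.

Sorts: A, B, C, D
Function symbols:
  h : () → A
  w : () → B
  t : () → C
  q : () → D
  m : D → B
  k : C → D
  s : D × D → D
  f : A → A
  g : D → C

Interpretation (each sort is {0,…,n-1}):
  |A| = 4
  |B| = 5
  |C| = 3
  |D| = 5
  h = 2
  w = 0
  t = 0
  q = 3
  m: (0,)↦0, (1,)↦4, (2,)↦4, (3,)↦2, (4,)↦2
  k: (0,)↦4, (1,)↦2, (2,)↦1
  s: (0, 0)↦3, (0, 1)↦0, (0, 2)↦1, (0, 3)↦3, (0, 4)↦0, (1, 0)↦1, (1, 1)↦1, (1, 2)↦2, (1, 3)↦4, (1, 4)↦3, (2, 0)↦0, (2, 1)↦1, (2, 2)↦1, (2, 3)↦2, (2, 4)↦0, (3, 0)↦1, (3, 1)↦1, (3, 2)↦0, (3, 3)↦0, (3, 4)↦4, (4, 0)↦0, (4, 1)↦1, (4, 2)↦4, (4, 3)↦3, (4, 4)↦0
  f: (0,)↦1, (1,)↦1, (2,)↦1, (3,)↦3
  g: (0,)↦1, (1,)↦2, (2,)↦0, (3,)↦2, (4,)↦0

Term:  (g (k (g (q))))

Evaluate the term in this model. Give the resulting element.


value = 2

  q = 3
  (g (q)) = g(3,) = 2
  (k (g (q))) = k(2,) = 1
  (g (k (g (q)))) = g(1,) = 2


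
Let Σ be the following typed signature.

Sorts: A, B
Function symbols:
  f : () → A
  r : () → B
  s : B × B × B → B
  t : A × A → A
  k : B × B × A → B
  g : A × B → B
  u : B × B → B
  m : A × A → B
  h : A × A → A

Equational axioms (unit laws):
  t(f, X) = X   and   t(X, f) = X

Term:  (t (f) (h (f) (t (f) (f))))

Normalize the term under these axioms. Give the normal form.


1. (t (f) (h (f) (t (f) (f))))  →  (h (f) (t (f) (f)))
2. (h (f) (t (f) (f)))  →  (h (f) (f))

normal form = (h (f) (f))


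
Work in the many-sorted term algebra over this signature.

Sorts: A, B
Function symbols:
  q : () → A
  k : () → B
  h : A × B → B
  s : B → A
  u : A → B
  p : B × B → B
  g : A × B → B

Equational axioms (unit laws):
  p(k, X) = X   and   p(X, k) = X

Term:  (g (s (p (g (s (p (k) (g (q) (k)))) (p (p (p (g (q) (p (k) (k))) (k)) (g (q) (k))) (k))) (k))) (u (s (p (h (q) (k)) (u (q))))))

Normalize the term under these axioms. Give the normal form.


1. (g (s (p (g (s (p (k) (g (q) (k)))) (p (p (p (g (q) (p (k) (k))) (k)) (g (q) (k))) (k))) (k))) (u (s (p (h (q) (k)) (u (q))))))  →  (g (s (g (s (p (k) (g (q) (k)))) (p (p (p (g (q) (p (k) (k))) (k)) (g (q) (k))) (k)))) (u (s (p (h (q) (k)) (u (q))))))
2. (g (s (g (s (p (k) (g (q) (k)))) (p (p (p (g (q) (p (k) (k))) (k)) (g (q) (k))) (k)))) (u (s (p (h (q) (k)) (u (q))))))  →  (g (s (g (s (g (q) (k))) (p (p (p (g (q) (p (k) (k))) (k)) (g (q) (k))) (k)))) (u (s (p (h (q) (k)) (u (q))))))
3. (g (s (g (s (g (q) (k))) (p (p (p (g (q) (p (k) (k))) (k)) (g (q) (k))) (k)))) (u (s (p (h (q) (k)) (u (q))))))  →  (g (s (g (s (g (q) (k))) (p (p (g (q) (p (k) (k))) (k)) (g (q) (k))))) (u (s (p (h (q) (k)) (u (q))))))
4. (g (s (g (s (g (q) (k))) (p (p (g (q) (p (k) (k))) (k)) (g (q) (k))))) (u (s (p (h (q) (k)) (u (q))))))  →  (g (s (g (s (g (q) (k))) (p (g (q) (p (k) (k))) (g (q) (k))))) (u (s (p (h (q) (k)) (u (q))))))
5. (g (s (g (s (g (q) (k))) (p (g (q) (p (k) (k))) (g (q) (k))))) (u (s (p (h (q) (k)) (u (q))))))  →  (g (s (g (s (g (q) (k))) (p (g (q) (k)) (g (q) (k))))) (u (s (p (h (q) (k)) (u (q))))))

normal form = (g (s (g (s (g (q) (k))) (p (g (q) (k)) (g (q) (k))))) (u (s (p (h (q) (k)) (u (q))))))


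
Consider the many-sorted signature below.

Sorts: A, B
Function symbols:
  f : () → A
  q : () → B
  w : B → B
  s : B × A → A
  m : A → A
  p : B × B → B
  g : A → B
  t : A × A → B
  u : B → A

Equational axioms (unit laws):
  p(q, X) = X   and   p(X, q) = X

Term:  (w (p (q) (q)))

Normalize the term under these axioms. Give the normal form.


1. (w (p (q) (q)))  →  (w (q))

normal form = (w (q))


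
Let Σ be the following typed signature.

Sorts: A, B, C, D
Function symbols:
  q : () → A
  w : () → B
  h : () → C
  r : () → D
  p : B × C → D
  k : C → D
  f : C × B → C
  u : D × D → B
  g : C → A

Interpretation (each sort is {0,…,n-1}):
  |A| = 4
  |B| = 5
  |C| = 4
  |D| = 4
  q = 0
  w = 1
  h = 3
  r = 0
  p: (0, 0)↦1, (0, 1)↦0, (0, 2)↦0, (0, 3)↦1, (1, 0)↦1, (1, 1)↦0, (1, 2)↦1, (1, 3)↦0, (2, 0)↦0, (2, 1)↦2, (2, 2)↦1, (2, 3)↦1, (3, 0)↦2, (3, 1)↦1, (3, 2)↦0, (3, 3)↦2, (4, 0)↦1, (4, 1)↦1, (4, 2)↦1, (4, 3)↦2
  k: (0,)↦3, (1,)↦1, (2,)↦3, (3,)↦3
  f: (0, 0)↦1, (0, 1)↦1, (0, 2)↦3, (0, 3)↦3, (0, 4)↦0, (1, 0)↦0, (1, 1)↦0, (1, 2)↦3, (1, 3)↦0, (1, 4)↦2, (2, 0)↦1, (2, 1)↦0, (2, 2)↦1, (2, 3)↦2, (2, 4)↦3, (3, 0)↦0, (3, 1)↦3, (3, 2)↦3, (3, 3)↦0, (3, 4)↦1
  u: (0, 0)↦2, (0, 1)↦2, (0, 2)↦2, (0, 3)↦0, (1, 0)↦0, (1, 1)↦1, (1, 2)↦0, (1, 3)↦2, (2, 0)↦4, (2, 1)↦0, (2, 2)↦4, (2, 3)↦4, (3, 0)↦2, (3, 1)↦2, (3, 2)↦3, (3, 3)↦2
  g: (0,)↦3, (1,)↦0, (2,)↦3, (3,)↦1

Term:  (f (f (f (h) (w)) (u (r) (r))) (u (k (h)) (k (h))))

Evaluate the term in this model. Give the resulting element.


  h = 3
  w = 1
  (f (h) (w)) = f(3, 1) = 3
  r = 0
  r = 0
  (u (r) (r)) = u(0, 0) = 2
  (f (f (h) (w)) (u (r) (r))) = f(3, 2) = 3
  h = 3
  (k (h)) = k(3,) = 3
  h = 3
  (k (h)) = k(3,) = 3
  (u (k (h)) (k (h))) = u(3, 3) = 2
  (f (f (f (h) (w)) (u (r) (r))) (u (k (h)) (k (h)))) = f(3, 2) = 3

value = 3


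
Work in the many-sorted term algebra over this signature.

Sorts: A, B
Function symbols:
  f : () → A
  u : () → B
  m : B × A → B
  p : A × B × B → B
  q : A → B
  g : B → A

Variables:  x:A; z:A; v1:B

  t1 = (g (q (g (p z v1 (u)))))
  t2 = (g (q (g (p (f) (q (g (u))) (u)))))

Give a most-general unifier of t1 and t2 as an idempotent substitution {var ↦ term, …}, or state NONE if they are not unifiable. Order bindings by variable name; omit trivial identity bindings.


{v1 ↦ (q (g (u))), z ↦ (f)}


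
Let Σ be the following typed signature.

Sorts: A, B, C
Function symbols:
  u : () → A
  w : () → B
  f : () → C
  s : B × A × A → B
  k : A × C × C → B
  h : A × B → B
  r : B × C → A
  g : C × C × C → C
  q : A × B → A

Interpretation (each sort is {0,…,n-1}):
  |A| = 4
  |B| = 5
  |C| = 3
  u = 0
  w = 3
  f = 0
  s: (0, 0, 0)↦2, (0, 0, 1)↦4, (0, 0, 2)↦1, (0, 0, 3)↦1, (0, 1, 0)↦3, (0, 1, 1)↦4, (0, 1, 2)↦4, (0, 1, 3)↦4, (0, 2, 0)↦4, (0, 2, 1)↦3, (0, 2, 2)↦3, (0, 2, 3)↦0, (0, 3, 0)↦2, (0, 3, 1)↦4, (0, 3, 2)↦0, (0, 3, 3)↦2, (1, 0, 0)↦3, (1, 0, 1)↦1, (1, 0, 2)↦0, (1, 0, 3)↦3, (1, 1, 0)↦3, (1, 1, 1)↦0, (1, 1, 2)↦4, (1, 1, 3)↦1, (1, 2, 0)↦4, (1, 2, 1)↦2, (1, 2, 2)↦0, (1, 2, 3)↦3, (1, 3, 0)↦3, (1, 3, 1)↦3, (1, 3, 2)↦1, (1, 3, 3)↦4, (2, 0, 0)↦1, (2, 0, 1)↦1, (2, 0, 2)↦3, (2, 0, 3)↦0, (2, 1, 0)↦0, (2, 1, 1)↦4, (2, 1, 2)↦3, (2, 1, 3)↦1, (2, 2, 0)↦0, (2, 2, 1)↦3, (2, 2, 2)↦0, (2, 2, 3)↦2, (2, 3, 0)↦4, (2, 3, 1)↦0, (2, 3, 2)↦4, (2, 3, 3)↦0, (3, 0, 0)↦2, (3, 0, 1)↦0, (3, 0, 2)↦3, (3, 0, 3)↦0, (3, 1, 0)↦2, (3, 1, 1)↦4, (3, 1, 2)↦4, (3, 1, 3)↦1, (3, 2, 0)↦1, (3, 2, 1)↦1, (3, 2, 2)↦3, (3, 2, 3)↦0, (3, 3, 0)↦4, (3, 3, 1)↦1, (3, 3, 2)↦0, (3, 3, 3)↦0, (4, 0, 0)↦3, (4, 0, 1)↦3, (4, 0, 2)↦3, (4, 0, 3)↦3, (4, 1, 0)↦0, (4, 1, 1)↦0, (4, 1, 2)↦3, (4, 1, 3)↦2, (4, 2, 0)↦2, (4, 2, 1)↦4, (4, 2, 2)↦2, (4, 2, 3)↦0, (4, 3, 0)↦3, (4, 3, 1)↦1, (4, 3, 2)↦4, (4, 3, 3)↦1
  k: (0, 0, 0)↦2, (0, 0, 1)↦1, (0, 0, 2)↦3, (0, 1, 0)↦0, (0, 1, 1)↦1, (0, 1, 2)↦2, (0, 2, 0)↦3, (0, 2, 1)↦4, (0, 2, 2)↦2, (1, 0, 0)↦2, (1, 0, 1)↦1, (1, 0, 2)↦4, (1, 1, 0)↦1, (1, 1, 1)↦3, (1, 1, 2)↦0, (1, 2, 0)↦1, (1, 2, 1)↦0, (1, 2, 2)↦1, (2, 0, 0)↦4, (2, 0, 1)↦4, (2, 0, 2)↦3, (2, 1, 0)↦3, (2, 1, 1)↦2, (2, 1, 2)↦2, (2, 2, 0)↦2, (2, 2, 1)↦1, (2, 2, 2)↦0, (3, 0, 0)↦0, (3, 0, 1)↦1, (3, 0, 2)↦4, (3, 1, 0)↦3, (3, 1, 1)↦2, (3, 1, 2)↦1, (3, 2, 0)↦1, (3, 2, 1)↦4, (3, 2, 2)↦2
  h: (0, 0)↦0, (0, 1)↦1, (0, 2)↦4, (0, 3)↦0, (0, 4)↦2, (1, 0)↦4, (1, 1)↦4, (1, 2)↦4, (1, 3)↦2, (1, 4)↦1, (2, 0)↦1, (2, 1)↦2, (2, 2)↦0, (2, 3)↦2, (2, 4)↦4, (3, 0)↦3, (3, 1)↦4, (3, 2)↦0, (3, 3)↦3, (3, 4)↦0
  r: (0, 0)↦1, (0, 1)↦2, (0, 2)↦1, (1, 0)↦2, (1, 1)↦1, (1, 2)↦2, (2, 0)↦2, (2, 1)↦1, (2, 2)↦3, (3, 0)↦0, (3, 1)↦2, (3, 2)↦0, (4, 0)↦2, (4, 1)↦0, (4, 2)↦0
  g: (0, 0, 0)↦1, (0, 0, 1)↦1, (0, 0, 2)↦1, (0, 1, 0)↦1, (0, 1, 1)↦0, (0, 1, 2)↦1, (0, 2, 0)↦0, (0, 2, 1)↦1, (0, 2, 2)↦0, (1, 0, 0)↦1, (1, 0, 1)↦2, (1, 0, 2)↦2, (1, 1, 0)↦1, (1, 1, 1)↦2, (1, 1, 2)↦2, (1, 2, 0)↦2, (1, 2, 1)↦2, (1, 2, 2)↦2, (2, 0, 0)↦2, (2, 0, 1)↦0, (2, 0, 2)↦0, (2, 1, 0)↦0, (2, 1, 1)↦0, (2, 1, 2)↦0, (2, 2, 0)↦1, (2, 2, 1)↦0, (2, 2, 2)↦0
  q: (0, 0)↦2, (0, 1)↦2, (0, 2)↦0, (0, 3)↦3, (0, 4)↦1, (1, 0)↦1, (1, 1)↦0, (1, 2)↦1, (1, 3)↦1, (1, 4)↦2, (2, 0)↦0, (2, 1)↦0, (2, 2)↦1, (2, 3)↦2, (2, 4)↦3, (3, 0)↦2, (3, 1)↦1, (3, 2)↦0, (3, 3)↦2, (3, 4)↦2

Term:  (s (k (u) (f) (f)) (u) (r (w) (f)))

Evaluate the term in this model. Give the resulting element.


value = 1

  u = 0
  f = 0
  f = 0
  (k (u) (f) (f)) = k(0, 0, 0) = 2
  u = 0
  w = 3
  f = 0
  (r (w) (f)) = r(3, 0) = 0
  (s (k (u) (f) (f)) (u) (r (w) (f))) = s(2, 0, 0) = 1


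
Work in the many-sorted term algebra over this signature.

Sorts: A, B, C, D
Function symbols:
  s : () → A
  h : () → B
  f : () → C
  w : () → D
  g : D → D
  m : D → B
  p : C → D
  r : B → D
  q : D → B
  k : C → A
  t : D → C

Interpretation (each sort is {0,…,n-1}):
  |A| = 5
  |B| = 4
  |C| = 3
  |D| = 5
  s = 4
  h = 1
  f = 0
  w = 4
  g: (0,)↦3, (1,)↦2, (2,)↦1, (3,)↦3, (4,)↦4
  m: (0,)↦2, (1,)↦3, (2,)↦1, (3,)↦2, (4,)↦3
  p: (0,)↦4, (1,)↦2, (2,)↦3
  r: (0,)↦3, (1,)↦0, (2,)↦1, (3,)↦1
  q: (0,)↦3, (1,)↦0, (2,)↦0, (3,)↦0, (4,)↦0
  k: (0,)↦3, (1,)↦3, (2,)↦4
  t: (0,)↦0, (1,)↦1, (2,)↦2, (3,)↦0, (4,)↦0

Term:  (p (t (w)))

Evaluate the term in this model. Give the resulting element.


  w = 4
  (t (w)) = t(4,) = 0
  (p (t (w))) = p(0,) = 4

value = 4


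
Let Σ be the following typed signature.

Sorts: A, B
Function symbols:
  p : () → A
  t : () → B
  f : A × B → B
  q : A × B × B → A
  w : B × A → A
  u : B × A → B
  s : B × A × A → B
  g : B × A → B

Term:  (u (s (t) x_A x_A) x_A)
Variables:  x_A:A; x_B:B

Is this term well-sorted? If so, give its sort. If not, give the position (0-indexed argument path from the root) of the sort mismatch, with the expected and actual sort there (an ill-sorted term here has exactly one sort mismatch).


well-sorted; sort = B

    (t) : B
    x_A : A
    x_A : A
  (s (t) x_A x_A) : B
  x_A : A
(u (s (t) x_A x_A) x_A) : B


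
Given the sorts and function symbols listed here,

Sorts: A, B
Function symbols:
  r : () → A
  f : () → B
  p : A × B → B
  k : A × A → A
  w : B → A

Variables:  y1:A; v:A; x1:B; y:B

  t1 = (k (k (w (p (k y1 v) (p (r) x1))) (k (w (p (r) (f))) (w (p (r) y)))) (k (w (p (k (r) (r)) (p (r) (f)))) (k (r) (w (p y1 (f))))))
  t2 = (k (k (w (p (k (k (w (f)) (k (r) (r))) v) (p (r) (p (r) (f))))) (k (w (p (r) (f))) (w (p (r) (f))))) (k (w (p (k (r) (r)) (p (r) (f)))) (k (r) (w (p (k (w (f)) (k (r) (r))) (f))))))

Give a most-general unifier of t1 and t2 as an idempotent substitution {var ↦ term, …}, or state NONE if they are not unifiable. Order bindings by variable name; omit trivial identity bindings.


{x1 ↦ (p (r) (f)), y ↦ (f), y1 ↦ (k (w (f)) (k (r) (r)))}


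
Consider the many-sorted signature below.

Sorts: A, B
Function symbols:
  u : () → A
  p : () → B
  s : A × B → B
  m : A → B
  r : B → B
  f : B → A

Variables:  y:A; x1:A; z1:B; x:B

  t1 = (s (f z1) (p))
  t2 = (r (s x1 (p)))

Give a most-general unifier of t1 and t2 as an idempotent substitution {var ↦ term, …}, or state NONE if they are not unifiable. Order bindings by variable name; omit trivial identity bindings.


NONE (not unifiable)

head clash or occurs-check failure — not unifiable


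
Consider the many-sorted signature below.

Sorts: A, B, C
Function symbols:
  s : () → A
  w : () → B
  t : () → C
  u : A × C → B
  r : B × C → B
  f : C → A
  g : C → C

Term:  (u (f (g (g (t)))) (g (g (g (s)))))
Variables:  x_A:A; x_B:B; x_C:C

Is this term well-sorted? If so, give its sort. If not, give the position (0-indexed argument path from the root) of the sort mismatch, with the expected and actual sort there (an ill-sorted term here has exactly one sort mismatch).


ill-sorted at position [1, 0, 0, 0]: expected C, got A

        (t) : C
      (g (t)) : C
    (g (g (t))) : C
  (f (g (g (t)))) : A
        (s) : A
      (g (s)) : ✗ arg 0 at [1, 0, 0, 0] has sort A, expected C


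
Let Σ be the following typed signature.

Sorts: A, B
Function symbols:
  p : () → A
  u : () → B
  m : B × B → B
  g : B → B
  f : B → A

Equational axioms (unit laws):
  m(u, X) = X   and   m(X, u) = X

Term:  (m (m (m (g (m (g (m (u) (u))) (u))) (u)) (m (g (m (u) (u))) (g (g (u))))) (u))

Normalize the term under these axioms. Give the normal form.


normal form = (m (g (g (u))) (m (g (u)) (g (g (u)))))

1. (m (m (m (g (m (g (m (u) (u))) (u))) (u)) (m (g (m (u) (u))) (g (g (u))))) (u))  →  (m (m (g (m (g (m (u) (u))) (u))) (u)) (m (g (m (u) (u))) (g (g (u)))))
2. (m (m (g (m (g (m (u) (u))) (u))) (u)) (m (g (m (u) (u))) (g (g (u)))))  →  (m (g (m (g (m (u) (u))) (u))) (m (g (m (u) (u))) (g (g (u)))))
3. (m (g (m (g (m (u) (u))) (u))) (m (g (m (u) (u))) (g (g (u)))))  →  (m (g (g (m (u) (u)))) (m (g (m (u) (u))) (g (g (u)))))
4. (m (g (g (m (u) (u)))) (m (g (m (u) (u))) (g (g (u)))))  →  (m (g (g (u))) (m (g (m (u) (u))) (g (g (u)))))
5. (m (g (g (u))) (m (g (m (u) (u))) (g (g (u)))))  →  (m (g (g (u))) (m (g (u)) (g (g (u)))))


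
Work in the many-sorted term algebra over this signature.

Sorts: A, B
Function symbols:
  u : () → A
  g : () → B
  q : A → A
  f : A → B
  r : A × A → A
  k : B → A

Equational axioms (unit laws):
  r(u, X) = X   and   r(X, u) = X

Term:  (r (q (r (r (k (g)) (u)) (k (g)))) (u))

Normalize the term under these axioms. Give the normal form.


1. (r (q (r (r (k (g)) (u)) (k (g)))) (u))  →  (q (r (r (k (g)) (u)) (k (g))))
2. (q (r (r (k (g)) (u)) (k (g))))  →  (q (r (k (g)) (k (g))))

normal form = (q (r (k (g)) (k (g))))


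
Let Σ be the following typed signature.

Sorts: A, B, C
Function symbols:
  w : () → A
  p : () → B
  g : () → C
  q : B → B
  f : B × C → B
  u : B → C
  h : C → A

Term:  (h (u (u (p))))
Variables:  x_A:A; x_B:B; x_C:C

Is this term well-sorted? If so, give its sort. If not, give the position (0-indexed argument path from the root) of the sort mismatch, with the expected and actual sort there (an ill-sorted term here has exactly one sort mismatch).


      (p) : B
    (u (p)) : C
  (u (u (p))) : ✗ arg 0 at [0, 0] has sort C, expected B

ill-sorted at position [0, 0]: expected B, got C


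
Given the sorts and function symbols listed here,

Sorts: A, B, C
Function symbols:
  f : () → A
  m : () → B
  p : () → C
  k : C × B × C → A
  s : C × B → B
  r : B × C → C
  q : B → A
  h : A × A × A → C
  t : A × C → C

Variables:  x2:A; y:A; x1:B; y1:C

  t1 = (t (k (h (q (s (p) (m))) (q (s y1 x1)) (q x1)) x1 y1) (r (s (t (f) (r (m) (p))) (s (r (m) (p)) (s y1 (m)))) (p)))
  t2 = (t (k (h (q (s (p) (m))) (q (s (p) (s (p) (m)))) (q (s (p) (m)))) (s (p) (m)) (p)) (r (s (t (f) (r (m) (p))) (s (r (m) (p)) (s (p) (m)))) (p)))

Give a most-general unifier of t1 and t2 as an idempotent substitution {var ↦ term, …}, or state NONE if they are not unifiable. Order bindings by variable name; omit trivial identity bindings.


{x1 ↦ (s (p) (m)), y1 ↦ (p)}


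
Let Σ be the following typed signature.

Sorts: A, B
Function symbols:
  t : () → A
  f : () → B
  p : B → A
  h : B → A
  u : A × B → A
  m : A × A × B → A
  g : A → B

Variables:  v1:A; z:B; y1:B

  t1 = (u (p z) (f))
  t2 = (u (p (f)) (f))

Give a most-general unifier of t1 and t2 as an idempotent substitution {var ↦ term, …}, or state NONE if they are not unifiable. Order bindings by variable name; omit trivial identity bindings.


{z ↦ (f)}


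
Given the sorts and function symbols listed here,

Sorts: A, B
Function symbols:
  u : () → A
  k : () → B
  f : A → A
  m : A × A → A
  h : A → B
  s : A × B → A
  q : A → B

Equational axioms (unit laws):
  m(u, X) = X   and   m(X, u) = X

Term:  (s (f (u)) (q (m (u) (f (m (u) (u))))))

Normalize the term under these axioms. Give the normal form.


1. (s (f (u)) (q (m (u) (f (m (u) (u))))))  →  (s (f (u)) (q (f (m (u) (u)))))
2. (s (f (u)) (q (f (m (u) (u)))))  →  (s (f (u)) (q (f (u))))

normal form = (s (f (u)) (q (f (u))))


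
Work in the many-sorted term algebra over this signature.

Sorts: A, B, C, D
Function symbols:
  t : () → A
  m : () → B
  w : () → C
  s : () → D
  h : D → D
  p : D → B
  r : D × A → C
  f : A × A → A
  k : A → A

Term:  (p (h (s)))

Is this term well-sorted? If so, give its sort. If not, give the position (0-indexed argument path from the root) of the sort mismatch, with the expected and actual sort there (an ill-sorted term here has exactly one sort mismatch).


well-sorted; sort = B

    (s) : D
  (h (s)) : D
(p (h (s))) : B


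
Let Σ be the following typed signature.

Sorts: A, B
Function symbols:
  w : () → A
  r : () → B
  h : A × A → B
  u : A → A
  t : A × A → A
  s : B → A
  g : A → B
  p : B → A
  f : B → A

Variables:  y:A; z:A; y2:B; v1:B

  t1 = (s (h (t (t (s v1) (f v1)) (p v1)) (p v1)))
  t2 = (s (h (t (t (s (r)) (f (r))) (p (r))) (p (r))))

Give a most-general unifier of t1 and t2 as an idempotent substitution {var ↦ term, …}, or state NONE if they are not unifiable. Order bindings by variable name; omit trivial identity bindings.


{v1 ↦ (r)}


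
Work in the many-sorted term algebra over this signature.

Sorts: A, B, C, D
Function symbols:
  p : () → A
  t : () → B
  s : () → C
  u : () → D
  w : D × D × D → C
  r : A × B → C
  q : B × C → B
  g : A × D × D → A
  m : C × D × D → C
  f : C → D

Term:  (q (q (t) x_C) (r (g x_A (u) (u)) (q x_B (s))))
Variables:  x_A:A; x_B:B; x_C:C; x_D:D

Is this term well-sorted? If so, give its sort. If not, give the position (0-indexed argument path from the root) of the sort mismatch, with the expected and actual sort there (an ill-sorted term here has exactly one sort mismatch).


well-sorted; sort = B

    (t) : B
    x_C : C
  (q (t) x_C) : B
      x_A : A
      (u) : D
      (u) : D
    (g x_A (u) (u)) : A
      x_B : B
      (s) : C
    (q x_B (s)) : B
  (r (g x_A (u) (u)) (q x_B (s))) : C
(q (q (t) x_C) (r (g x_A (u) (u)) (q x_B (s)))) : B


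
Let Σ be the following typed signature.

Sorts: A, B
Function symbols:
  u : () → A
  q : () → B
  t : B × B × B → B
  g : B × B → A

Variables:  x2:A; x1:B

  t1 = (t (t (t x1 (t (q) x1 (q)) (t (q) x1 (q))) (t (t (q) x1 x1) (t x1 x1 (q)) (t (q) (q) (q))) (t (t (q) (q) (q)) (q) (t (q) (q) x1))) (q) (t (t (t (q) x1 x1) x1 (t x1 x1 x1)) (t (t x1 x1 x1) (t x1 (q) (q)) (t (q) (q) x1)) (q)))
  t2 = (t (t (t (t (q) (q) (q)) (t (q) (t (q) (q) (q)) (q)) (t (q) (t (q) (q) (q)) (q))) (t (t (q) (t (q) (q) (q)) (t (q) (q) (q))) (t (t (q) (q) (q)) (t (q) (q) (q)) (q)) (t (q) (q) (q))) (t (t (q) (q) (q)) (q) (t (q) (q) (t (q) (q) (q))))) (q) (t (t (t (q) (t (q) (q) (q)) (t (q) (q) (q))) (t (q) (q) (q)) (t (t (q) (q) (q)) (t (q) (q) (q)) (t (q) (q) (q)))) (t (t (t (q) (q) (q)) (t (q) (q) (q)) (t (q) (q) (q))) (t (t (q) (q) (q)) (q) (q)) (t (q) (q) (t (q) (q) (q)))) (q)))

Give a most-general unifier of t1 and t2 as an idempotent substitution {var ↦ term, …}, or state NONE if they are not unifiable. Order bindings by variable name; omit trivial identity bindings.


{x1 ↦ (t (q) (q) (q))}


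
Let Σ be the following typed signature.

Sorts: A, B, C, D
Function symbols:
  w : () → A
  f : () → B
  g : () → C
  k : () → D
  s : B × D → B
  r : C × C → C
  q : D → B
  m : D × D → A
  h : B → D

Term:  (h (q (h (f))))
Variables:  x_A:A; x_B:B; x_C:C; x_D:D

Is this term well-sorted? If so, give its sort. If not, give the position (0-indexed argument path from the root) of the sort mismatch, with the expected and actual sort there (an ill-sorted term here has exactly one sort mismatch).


well-sorted; sort = D

      (f) : B
    (h (f)) : D
  (q (h (f))) : B
(h (q (h (f)))) : D


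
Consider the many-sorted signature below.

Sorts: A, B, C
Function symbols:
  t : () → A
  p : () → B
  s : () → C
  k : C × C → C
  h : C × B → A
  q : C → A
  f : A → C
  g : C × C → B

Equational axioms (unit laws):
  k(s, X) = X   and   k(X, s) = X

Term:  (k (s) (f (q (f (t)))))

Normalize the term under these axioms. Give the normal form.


1. (k (s) (f (q (f (t)))))  →  (f (q (f (t))))

normal form = (f (q (f (t))))


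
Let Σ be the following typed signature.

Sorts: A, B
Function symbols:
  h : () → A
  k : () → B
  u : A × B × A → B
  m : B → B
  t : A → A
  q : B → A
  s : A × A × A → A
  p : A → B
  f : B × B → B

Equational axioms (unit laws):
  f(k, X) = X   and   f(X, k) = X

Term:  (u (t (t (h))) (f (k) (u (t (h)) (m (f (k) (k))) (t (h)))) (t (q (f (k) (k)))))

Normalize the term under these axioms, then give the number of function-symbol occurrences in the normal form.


1. (u (t (t (h))) (f (k) (u (t (h)) (m (f (k) (k))) (t (h)))) (t (q (f (k) (k)))))  →  (u (t (t (h))) (u (t (h)) (m (f (k) (k))) (t (h))) (t (q (f (k) (k)))))
2. (u (t (t (h))) (u (t (h)) (m (f (k) (k))) (t (h))) (t (q (f (k) (k)))))  →  (u (t (t (h))) (u (t (h)) (m (k)) (t (h))) (t (q (f (k) (k)))))
3. (u (t (t (h))) (u (t (h)) (m (k)) (t (h))) (t (q (f (k) (k)))))  →  (u (t (t (h))) (u (t (h)) (m (k)) (t (h))) (t (q (k))))
normal form: (u (t (t (h))) (u (t (h)) (m (k)) (t (h))) (t (q (k))))

size = 14


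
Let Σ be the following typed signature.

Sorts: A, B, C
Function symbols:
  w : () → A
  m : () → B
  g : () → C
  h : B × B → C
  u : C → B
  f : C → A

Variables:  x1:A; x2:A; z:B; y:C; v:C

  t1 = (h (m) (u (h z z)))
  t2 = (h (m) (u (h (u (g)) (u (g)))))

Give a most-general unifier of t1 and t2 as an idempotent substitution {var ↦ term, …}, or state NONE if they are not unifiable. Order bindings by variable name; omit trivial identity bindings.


{z ↦ (u (g))}


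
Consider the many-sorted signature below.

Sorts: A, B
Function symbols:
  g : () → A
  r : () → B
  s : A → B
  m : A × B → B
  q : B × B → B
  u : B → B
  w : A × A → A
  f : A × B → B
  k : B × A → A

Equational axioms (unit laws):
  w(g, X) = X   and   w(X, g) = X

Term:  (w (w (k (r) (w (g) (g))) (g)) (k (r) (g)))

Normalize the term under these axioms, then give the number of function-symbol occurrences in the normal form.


size = 7

1. (w (w (k (r) (w (g) (g))) (g)) (k (r) (g)))  →  (w (k (r) (w (g) (g))) (k (r) (g)))
2. (w (k (r) (w (g) (g))) (k (r) (g)))  →  (w (k (r) (g)) (k (r) (g)))
normal form: (w (k (r) (g)) (k (r) (g)))


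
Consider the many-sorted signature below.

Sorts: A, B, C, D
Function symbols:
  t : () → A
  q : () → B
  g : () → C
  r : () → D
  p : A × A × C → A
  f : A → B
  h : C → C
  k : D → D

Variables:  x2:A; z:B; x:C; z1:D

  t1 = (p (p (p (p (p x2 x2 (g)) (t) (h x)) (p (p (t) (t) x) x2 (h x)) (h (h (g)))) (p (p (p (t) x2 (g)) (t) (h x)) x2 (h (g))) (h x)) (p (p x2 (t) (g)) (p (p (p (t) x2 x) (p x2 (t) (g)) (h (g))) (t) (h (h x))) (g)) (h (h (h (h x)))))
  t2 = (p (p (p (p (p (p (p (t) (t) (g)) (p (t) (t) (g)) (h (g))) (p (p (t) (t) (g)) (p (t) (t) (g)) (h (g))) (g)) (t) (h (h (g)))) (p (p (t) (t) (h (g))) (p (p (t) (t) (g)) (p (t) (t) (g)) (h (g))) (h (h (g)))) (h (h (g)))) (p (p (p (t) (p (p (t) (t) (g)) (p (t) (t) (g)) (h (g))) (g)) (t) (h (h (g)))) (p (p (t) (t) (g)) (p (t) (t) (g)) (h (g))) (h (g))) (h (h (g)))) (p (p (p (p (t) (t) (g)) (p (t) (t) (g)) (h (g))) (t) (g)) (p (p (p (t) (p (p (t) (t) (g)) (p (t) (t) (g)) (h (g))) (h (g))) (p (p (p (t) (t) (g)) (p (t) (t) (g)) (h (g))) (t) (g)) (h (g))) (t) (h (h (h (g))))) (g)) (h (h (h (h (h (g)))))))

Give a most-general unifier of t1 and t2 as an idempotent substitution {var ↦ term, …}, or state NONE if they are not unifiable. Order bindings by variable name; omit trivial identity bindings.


{x ↦ (h (g)), x2 ↦ (p (p (t) (t) (g)) (p (t) (t) (g)) (h (g)))}


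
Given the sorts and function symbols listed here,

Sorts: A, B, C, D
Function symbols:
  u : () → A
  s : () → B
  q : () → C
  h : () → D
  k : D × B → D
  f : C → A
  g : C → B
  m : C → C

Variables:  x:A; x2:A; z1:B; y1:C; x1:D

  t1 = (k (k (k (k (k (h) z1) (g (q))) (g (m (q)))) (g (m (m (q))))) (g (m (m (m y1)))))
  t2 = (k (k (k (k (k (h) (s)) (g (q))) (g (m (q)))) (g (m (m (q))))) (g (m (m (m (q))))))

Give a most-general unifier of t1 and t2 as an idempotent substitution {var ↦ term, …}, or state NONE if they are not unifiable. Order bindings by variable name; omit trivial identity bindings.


{y1 ↦ (q), z1 ↦ (s)}


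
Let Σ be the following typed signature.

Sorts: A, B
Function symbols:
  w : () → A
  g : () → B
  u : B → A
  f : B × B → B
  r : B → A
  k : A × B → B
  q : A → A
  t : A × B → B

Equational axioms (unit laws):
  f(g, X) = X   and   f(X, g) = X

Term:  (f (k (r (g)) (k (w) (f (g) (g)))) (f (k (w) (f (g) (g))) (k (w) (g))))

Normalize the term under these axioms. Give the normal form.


normal form = (f (k (r (g)) (k (w) (g))) (f (k (w) (g)) (k (w) (g))))

1. (f (k (r (g)) (k (w) (f (g) (g)))) (f (k (w) (f (g) (g))) (k (w) (g))))  →  (f (k (r (g)) (k (w) (g))) (f (k (w) (f (g) (g))) (k (w) (g))))
2. (f (k (r (g)) (k (w) (g))) (f (k (w) (f (g) (g))) (k (w) (g))))  →  (f (k (r (g)) (k (w) (g))) (f (k (w) (g)) (k (w) (g))))


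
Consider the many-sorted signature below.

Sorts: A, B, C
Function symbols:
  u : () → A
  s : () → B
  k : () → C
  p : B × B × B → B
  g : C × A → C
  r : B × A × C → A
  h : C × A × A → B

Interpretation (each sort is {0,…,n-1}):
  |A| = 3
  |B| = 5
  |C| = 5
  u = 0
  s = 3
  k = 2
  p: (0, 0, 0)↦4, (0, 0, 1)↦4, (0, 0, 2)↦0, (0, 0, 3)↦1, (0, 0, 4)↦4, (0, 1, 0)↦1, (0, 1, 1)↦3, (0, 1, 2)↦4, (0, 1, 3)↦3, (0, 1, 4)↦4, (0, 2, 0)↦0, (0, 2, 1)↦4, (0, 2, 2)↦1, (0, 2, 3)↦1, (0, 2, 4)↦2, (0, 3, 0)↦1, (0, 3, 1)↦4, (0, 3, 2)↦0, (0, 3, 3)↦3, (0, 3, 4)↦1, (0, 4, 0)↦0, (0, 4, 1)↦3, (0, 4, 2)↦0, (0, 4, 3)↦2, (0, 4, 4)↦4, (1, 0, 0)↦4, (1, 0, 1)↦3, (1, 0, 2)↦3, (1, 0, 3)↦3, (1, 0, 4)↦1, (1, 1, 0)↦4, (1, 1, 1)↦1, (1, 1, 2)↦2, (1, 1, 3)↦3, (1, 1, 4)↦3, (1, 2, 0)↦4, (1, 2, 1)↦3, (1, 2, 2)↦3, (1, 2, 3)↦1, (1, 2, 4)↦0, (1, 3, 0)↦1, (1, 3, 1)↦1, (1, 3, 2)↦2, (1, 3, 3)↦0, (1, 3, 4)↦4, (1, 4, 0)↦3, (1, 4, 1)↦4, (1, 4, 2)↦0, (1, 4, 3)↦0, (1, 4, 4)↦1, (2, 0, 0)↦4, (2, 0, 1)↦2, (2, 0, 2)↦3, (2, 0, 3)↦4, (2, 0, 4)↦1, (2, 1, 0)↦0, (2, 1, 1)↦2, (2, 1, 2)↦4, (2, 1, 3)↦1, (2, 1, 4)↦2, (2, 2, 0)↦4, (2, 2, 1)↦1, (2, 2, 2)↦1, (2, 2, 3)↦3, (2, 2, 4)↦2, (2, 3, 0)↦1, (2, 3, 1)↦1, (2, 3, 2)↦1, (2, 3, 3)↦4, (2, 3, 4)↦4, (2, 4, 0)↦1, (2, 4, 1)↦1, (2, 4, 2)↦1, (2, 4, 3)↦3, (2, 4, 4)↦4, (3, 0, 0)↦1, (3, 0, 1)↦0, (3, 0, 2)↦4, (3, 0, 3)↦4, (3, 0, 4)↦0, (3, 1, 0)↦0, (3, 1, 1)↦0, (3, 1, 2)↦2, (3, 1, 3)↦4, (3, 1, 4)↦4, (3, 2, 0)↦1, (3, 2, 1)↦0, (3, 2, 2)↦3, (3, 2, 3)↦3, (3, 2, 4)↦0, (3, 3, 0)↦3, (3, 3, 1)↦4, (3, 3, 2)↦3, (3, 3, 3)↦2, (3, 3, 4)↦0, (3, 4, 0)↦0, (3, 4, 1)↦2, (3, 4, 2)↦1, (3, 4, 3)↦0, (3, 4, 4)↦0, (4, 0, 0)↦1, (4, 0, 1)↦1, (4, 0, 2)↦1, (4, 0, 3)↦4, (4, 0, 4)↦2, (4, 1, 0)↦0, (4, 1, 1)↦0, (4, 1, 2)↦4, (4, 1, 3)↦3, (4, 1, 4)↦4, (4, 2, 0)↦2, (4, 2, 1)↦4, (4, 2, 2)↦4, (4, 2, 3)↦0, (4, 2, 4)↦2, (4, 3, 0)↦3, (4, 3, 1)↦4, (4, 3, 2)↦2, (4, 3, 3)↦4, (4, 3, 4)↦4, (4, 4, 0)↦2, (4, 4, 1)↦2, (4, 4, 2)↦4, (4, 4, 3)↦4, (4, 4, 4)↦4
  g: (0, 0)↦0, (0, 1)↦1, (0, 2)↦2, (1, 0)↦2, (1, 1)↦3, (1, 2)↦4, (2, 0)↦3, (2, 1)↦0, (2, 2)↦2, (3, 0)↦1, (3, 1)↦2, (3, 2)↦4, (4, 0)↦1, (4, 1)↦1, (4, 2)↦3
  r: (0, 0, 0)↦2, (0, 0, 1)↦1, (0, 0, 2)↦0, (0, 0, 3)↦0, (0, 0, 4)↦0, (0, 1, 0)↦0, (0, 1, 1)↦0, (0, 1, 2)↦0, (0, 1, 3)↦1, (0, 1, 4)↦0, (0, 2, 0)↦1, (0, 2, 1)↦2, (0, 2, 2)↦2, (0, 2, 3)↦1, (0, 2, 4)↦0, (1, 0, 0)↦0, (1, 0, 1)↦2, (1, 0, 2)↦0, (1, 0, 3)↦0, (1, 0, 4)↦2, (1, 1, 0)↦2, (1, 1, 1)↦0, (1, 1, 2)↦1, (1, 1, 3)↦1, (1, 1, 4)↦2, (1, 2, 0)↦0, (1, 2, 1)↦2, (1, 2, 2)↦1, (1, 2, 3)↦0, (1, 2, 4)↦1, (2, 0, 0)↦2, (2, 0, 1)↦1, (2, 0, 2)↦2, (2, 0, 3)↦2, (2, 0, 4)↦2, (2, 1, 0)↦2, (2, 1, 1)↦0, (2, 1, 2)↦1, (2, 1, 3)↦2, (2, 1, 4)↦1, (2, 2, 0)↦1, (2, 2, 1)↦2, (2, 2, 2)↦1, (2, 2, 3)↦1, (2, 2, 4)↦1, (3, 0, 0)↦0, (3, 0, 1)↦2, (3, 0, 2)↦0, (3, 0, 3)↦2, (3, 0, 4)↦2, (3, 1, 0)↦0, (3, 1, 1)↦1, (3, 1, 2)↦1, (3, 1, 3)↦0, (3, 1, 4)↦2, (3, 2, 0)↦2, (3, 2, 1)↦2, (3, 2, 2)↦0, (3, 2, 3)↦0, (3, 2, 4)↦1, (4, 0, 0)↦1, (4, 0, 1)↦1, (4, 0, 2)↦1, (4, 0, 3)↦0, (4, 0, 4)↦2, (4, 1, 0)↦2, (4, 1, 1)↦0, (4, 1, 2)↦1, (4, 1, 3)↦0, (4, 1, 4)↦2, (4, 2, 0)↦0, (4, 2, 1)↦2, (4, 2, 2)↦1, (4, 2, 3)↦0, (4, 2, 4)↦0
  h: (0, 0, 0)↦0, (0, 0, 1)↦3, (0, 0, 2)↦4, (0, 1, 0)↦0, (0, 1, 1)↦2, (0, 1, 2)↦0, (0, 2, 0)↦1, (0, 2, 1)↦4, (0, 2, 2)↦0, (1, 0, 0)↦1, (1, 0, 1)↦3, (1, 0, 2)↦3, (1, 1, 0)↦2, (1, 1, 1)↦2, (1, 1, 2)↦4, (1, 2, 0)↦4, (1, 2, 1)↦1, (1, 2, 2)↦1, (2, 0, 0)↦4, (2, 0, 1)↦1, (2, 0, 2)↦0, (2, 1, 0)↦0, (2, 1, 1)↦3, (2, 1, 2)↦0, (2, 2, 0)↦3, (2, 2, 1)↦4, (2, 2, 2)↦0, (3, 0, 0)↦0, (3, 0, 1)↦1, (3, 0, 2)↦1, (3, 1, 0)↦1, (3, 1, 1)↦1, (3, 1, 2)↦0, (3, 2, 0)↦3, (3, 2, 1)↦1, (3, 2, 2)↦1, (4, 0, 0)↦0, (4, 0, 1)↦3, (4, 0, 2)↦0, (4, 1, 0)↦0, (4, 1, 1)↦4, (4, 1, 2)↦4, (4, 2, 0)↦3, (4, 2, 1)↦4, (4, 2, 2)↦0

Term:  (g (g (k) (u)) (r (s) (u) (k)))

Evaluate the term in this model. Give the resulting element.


value = 1

  k = 2
  u = 0
  (g (k) (u)) = g(2, 0) = 3
  s = 3
  u = 0
  k = 2
  (r (s) (u) (k)) = r(3, 0, 2) = 0
  (g (g (k) (u)) (r (s) (u) (k))) = g(3, 0) = 1
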